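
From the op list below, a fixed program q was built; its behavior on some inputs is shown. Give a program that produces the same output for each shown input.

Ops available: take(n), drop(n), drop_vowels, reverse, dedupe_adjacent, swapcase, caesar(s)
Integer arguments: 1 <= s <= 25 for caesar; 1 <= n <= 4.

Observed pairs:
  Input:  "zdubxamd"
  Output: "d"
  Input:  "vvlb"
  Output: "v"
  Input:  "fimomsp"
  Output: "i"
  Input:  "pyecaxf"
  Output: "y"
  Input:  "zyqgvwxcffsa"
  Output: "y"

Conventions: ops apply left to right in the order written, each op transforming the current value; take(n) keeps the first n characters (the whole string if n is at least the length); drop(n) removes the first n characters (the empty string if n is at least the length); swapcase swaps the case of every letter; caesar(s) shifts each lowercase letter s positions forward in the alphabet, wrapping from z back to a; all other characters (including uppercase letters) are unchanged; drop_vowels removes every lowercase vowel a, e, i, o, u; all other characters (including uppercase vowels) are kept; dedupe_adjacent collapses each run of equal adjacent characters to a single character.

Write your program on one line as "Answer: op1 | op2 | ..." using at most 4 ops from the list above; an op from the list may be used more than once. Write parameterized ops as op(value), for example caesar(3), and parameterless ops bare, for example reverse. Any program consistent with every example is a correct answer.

take(2) | reverse | dedupe_adjacent | take(1)

Check, running the answer program on each example:
  "zdubxamd" -> "zd" -> "dz" -> "dz" -> "d"
  "vvlb" -> "vv" -> "vv" -> "v" -> "v"
  "fimomsp" -> "fi" -> "if" -> "if" -> "i"
  "pyecaxf" -> "py" -> "yp" -> "yp" -> "y"
  "zyqgvwxcffsa" -> "zy" -> "yz" -> "yz" -> "y"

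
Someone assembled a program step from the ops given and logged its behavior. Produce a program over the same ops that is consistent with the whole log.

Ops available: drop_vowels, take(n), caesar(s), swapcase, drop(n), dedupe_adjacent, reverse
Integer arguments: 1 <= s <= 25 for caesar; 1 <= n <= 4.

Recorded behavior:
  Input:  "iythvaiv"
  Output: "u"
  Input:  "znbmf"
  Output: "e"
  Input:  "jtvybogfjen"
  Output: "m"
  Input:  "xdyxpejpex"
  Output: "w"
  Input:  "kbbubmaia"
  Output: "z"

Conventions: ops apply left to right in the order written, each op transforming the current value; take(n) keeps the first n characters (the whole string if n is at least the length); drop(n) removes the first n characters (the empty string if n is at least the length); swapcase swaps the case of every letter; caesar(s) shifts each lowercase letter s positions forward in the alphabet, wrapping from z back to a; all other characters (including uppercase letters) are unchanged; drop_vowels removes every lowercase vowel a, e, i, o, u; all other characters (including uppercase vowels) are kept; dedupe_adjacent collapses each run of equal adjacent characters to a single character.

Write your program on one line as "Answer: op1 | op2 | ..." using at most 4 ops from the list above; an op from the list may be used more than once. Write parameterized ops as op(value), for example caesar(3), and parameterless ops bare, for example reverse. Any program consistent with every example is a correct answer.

reverse | caesar(25) | take(1)

Check, running the answer program on each example:
  "iythvaiv" -> "viavhtyi" -> "uhzugsxh" -> "u"
  "znbmf" -> "fmbnz" -> "elamy" -> "e"
  "jtvybogfjen" -> "nejfgobyvtj" -> "mdiefnaxusi" -> "m"
  "xdyxpejpex" -> "xepjepxydx" -> "wdoidowxcw" -> "w"
  "kbbubmaia" -> "aiambubbk" -> "zhzlataaj" -> "z"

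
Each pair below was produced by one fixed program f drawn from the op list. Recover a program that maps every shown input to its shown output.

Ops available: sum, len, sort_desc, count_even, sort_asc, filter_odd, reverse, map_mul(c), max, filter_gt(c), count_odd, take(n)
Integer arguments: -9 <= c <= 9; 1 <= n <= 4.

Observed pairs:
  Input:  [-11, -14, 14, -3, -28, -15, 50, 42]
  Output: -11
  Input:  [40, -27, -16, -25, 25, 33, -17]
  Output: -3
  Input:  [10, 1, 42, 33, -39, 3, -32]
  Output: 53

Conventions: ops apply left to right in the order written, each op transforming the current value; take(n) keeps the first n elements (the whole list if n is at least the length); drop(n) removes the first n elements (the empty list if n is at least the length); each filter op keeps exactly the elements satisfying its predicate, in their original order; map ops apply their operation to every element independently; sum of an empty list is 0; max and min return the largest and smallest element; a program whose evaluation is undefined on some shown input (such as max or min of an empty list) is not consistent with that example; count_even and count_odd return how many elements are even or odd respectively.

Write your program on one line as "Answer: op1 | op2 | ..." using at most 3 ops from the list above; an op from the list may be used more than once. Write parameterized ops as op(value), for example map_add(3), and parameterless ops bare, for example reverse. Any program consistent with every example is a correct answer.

take(3) | sum

Check, running the answer program on each example:
  [-11, -14, 14, -3, -28, -15, 50, 42] -> [-11, -14, 14] -> -11
  [40, -27, -16, -25, 25, 33, -17] -> [40, -27, -16] -> -3
  [10, 1, 42, 33, -39, 3, -32] -> [10, 1, 42] -> 53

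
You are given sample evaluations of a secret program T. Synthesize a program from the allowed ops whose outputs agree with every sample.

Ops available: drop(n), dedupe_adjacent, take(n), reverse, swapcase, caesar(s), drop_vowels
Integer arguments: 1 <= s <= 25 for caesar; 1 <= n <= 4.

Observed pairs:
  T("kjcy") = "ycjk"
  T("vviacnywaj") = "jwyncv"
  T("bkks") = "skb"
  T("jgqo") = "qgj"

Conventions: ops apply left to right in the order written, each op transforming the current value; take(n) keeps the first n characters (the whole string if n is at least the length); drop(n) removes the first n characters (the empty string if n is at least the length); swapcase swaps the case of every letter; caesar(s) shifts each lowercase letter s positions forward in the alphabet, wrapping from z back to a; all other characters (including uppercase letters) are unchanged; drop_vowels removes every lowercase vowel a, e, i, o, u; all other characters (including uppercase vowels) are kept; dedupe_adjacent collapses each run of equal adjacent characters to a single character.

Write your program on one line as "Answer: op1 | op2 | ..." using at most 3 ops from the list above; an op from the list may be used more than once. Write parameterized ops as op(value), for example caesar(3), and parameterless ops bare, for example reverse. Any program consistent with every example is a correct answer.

dedupe_adjacent | drop_vowels | reverse

Check, running the answer program on each example:
  "kjcy" -> "kjcy" -> "kjcy" -> "ycjk"
  "vviacnywaj" -> "viacnywaj" -> "vcnywj" -> "jwyncv"
  "bkks" -> "bks" -> "bks" -> "skb"
  "jgqo" -> "jgqo" -> "jgq" -> "qgj"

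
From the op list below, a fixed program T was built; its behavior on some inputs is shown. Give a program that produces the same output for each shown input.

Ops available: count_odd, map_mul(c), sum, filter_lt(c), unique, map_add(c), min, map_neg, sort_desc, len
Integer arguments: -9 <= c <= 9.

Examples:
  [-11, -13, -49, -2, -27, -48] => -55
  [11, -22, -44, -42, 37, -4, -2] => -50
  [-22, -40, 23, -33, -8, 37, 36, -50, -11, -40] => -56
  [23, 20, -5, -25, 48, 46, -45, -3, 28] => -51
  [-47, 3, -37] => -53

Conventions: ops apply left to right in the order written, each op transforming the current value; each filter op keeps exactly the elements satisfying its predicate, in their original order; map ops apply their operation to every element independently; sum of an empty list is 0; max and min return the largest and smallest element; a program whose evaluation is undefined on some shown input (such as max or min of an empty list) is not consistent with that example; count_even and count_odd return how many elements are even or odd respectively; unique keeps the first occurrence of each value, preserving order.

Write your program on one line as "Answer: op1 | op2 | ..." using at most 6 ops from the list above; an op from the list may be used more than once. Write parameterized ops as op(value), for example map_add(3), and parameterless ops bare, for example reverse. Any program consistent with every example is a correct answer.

map_add(-6) | unique | filter_lt(4) | sort_desc | filter_lt(-4) | min

Check, running the answer program on each example:
  [-11, -13, -49, -2, -27, -48] -> [-17, -19, -55, -8, -33, -54] -> [-17, -19, -55, -8, -33, -54] -> [-17, -19, -55, -8, -33, -54] -> [-8, -17, -19, -33, -54, -55] -> [-8, -17, -19, -33, -54, -55] -> -55
  [11, -22, -44, -42, 37, -4, -2] -> [5, -28, -50, -48, 31, -10, -8] -> [5, -28, -50, -48, 31, -10, -8] -> [-28, -50, -48, -10, -8] -> [-8, -10, -28, -48, -50] -> [-8, -10, -28, -48, -50] -> -50
  [-22, -40, 23, -33, -8, 37, 36, -50, -11, -40] -> [-28, -46, 17, -39, -14, 31, 30, -56, -17, -46] -> [-28, -46, 17, -39, -14, 31, 30, -56, -17] -> [-28, -46, -39, -14, -56, -17] -> [-14, -17, -28, -39, -46, -56] -> [-14, -17, -28, -39, -46, -56] -> -56
  [23, 20, -5, -25, 48, 46, -45, -3, 28] -> [17, 14, -11, -31, 42, 40, -51, -9, 22] -> [17, 14, -11, -31, 42, 40, -51, -9, 22] -> [-11, -31, -51, -9] -> [-9, -11, -31, -51] -> [-9, -11, -31, -51] -> -51
  [-47, 3, -37] -> [-53, -3, -43] -> [-53, -3, -43] -> [-53, -3, -43] -> [-3, -43, -53] -> [-43, -53] -> -53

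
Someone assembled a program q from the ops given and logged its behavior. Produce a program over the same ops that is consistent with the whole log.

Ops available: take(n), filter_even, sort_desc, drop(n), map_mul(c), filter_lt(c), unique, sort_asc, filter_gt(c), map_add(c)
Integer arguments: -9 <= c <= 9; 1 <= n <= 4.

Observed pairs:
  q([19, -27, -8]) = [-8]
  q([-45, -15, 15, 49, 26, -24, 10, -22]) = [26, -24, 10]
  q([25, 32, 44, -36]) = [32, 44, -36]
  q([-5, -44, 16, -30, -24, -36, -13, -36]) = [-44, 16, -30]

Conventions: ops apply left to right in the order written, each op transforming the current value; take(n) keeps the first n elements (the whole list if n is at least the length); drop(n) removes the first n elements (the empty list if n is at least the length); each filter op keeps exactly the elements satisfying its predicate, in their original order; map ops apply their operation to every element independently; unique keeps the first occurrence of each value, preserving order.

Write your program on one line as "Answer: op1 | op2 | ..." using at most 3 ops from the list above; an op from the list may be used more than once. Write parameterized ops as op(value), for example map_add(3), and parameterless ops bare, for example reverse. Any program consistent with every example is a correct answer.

unique | filter_even | take(3)

Check, running the answer program on each example:
  [19, -27, -8] -> [19, -27, -8] -> [-8] -> [-8]
  [-45, -15, 15, 49, 26, -24, 10, -22] -> [-45, -15, 15, 49, 26, -24, 10, -22] -> [26, -24, 10, -22] -> [26, -24, 10]
  [25, 32, 44, -36] -> [25, 32, 44, -36] -> [32, 44, -36] -> [32, 44, -36]
  [-5, -44, 16, -30, -24, -36, -13, -36] -> [-5, -44, 16, -30, -24, -36, -13] -> [-44, 16, -30, -24, -36] -> [-44, 16, -30]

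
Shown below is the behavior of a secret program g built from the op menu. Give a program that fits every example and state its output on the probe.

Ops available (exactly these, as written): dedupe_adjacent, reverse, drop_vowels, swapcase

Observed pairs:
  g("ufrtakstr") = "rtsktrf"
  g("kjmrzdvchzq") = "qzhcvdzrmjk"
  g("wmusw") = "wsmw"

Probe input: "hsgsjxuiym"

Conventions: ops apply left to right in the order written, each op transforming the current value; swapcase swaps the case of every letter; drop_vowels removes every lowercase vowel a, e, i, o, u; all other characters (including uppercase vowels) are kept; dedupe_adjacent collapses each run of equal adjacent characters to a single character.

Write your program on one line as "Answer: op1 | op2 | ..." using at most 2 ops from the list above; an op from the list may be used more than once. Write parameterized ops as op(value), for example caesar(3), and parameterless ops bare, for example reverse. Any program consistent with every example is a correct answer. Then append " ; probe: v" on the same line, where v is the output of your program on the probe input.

reverse | drop_vowels ; probe: "myxjsgsh"

Check, running the answer program on each example:
  "ufrtakstr" -> "rtskatrfu" -> "rtsktrf"
  "kjmrzdvchzq" -> "qzhcvdzrmjk" -> "qzhcvdzrmjk"
  "wmusw" -> "wsumw" -> "wsmw"
  probe: "hsgsjxuiym" -> "myiuxjsgsh" -> "myxjsgsh"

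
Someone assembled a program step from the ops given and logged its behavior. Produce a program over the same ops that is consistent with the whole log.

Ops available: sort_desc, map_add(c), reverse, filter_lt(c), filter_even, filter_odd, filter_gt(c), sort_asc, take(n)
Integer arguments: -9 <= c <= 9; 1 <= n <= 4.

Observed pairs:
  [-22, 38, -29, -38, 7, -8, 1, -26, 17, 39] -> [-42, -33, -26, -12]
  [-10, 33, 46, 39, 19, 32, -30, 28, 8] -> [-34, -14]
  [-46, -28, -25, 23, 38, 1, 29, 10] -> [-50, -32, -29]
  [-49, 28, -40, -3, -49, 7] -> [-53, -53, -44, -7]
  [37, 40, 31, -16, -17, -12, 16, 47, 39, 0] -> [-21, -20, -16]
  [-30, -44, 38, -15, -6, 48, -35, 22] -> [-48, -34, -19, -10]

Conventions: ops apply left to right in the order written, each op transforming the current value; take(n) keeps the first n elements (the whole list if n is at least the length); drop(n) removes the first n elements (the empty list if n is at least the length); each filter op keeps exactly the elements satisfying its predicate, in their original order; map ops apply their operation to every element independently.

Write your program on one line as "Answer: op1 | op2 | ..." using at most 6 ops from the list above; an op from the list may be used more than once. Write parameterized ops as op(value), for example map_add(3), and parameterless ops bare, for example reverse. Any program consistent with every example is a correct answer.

map_add(-4) | filter_lt(-6) | take(4) | sort_desc | sort_asc

Check, running the answer program on each example:
  [-22, 38, -29, -38, 7, -8, 1, -26, 17, 39] -> [-26, 34, -33, -42, 3, -12, -3, -30, 13, 35] -> [-26, -33, -42, -12, -30] -> [-26, -33, -42, -12] -> [-12, -26, -33, -42] -> [-42, -33, -26, -12]
  [-10, 33, 46, 39, 19, 32, -30, 28, 8] -> [-14, 29, 42, 35, 15, 28, -34, 24, 4] -> [-14, -34] -> [-14, -34] -> [-14, -34] -> [-34, -14]
  [-46, -28, -25, 23, 38, 1, 29, 10] -> [-50, -32, -29, 19, 34, -3, 25, 6] -> [-50, -32, -29] -> [-50, -32, -29] -> [-29, -32, -50] -> [-50, -32, -29]
  [-49, 28, -40, -3, -49, 7] -> [-53, 24, -44, -7, -53, 3] -> [-53, -44, -7, -53] -> [-53, -44, -7, -53] -> [-7, -44, -53, -53] -> [-53, -53, -44, -7]
  [37, 40, 31, -16, -17, -12, 16, 47, 39, 0] -> [33, 36, 27, -20, -21, -16, 12, 43, 35, -4] -> [-20, -21, -16] -> [-20, -21, -16] -> [-16, -20, -21] -> [-21, -20, -16]
  [-30, -44, 38, -15, -6, 48, -35, 22] -> [-34, -48, 34, -19, -10, 44, -39, 18] -> [-34, -48, -19, -10, -39] -> [-34, -48, -19, -10] -> [-10, -19, -34, -48] -> [-48, -34, -19, -10]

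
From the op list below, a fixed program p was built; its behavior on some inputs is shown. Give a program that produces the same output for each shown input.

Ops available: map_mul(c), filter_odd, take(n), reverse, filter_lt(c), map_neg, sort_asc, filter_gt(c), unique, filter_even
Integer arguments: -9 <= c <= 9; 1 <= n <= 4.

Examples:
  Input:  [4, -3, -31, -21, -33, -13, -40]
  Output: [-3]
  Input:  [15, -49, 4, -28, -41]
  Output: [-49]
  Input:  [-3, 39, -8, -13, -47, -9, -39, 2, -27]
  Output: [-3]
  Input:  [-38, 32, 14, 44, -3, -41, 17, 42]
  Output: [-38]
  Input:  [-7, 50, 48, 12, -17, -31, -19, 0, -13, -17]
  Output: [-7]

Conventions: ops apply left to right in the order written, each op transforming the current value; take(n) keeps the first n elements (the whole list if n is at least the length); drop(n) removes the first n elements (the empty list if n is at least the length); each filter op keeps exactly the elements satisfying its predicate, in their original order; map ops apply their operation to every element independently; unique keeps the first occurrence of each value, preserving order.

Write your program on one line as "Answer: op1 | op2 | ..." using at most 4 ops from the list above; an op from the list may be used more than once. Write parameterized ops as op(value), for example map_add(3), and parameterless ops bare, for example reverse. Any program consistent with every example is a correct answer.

filter_lt(6) | filter_lt(4) | take(1)

Check, running the answer program on each example:
  [4, -3, -31, -21, -33, -13, -40] -> [4, -3, -31, -21, -33, -13, -40] -> [-3, -31, -21, -33, -13, -40] -> [-3]
  [15, -49, 4, -28, -41] -> [-49, 4, -28, -41] -> [-49, -28, -41] -> [-49]
  [-3, 39, -8, -13, -47, -9, -39, 2, -27] -> [-3, -8, -13, -47, -9, -39, 2, -27] -> [-3, -8, -13, -47, -9, -39, 2, -27] -> [-3]
  [-38, 32, 14, 44, -3, -41, 17, 42] -> [-38, -3, -41] -> [-38, -3, -41] -> [-38]
  [-7, 50, 48, 12, -17, -31, -19, 0, -13, -17] -> [-7, -17, -31, -19, 0, -13, -17] -> [-7, -17, -31, -19, 0, -13, -17] -> [-7]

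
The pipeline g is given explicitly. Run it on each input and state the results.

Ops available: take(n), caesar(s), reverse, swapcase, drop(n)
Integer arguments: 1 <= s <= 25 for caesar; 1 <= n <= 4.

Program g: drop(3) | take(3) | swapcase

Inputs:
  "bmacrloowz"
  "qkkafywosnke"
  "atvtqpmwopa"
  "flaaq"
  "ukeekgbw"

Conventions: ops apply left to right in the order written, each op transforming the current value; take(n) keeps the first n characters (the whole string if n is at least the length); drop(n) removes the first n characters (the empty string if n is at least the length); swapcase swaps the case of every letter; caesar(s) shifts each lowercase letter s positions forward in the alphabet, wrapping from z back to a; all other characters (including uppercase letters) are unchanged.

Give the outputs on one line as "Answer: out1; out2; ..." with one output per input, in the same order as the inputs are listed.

"CRL"; "AFY"; "TQP"; "AQ"; "EKG"

Execution, op by op:
  "bmacrloowz" -> "crloowz" -> "crl" -> "CRL"
  "qkkafywosnke" -> "afywosnke" -> "afy" -> "AFY"
  "atvtqpmwopa" -> "tqpmwopa" -> "tqp" -> "TQP"
  "flaaq" -> "aq" -> "aq" -> "AQ"
  "ukeekgbw" -> "ekgbw" -> "ekg" -> "EKG"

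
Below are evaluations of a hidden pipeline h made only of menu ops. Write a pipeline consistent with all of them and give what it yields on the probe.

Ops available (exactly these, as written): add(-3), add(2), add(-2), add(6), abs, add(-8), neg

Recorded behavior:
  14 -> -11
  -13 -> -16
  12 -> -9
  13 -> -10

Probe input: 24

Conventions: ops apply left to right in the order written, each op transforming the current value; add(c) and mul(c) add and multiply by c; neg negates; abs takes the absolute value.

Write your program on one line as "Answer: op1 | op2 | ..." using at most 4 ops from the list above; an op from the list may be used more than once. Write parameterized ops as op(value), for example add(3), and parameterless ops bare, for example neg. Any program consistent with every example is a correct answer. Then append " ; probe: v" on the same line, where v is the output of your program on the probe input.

add(-3) | abs | neg ; probe: -21

Check, running the answer program on each example:
  14 -> 11 -> 11 -> -11
  -13 -> -16 -> 16 -> -16
  12 -> 9 -> 9 -> -9
  13 -> 10 -> 10 -> -10
  probe: 24 -> 21 -> 21 -> -21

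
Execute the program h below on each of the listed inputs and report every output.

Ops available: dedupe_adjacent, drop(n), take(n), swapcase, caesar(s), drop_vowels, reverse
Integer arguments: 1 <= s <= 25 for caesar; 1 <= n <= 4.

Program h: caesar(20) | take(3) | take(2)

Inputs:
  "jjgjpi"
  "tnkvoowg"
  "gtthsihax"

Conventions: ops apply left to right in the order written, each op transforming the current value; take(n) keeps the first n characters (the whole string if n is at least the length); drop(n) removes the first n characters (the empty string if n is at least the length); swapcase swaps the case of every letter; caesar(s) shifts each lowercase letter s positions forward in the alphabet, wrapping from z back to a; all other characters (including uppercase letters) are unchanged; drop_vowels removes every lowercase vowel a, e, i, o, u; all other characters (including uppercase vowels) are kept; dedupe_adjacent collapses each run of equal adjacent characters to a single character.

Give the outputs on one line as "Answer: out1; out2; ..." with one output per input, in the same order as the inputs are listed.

Execution, op by op:
  "jjgjpi" -> "ddadjc" -> "dda" -> "dd"
  "tnkvoowg" -> "nhepiiqa" -> "nhe" -> "nh"
  "gtthsihax" -> "annbmcbur" -> "ann" -> "an"

"dd"; "nh"; "an"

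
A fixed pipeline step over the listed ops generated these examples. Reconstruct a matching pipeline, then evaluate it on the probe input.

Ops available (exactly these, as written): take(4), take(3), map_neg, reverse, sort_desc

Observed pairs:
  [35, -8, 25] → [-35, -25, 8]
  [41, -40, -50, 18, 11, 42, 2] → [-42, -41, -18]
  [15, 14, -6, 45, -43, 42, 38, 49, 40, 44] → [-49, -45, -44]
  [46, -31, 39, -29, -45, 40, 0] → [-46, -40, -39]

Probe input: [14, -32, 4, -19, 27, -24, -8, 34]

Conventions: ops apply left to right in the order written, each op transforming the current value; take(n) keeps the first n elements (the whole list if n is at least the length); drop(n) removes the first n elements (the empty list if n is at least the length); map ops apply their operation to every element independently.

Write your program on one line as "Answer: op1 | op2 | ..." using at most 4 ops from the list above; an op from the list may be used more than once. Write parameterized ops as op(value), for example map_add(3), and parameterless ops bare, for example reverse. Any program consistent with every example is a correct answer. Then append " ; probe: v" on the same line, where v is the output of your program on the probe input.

sort_desc | take(3) | map_neg ; probe: [-34, -27, -14]

Check, running the answer program on each example:
  [35, -8, 25] -> [35, 25, -8] -> [35, 25, -8] -> [-35, -25, 8]
  [41, -40, -50, 18, 11, 42, 2] -> [42, 41, 18, 11, 2, -40, -50] -> [42, 41, 18] -> [-42, -41, -18]
  [15, 14, -6, 45, -43, 42, 38, 49, 40, 44] -> [49, 45, 44, 42, 40, 38, 15, 14, -6, -43] -> [49, 45, 44] -> [-49, -45, -44]
  [46, -31, 39, -29, -45, 40, 0] -> [46, 40, 39, 0, -29, -31, -45] -> [46, 40, 39] -> [-46, -40, -39]
  probe: [14, -32, 4, -19, 27, -24, -8, 34] -> [34, 27, 14, 4, -8, -19, -24, -32] -> [34, 27, 14] -> [-34, -27, -14]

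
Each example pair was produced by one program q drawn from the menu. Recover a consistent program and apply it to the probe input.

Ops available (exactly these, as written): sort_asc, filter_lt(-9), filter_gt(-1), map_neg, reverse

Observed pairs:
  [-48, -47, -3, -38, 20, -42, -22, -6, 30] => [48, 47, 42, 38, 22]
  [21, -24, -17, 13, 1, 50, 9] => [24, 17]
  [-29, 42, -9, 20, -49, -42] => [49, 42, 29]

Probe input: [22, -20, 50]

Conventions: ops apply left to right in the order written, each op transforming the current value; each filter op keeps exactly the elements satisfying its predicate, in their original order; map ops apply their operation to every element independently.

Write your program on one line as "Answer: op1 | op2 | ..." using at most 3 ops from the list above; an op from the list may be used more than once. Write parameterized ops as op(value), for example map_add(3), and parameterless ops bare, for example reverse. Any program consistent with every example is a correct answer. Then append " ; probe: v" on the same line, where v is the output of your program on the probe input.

filter_lt(-9) | sort_asc | map_neg ; probe: [20]

Check, running the answer program on each example:
  [-48, -47, -3, -38, 20, -42, -22, -6, 30] -> [-48, -47, -38, -42, -22] -> [-48, -47, -42, -38, -22] -> [48, 47, 42, 38, 22]
  [21, -24, -17, 13, 1, 50, 9] -> [-24, -17] -> [-24, -17] -> [24, 17]
  [-29, 42, -9, 20, -49, -42] -> [-29, -49, -42] -> [-49, -42, -29] -> [49, 42, 29]
  probe: [22, -20, 50] -> [-20] -> [-20] -> [20]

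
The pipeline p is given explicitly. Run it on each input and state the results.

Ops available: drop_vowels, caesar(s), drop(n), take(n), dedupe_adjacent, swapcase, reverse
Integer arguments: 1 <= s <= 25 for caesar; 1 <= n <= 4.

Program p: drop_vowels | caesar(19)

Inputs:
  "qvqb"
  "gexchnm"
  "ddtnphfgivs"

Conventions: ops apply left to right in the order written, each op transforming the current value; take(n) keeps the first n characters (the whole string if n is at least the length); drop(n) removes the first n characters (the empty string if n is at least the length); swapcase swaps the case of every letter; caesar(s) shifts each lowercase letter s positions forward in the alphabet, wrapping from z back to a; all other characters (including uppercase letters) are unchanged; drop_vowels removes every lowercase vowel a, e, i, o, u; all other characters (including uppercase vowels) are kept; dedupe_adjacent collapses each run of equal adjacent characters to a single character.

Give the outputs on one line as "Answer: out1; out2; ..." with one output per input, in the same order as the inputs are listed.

Execution, op by op:
  "qvqb" -> "qvqb" -> "joju"
  "gexchnm" -> "gxchnm" -> "zqvagf"
  "ddtnphfgivs" -> "ddtnphfgvs" -> "wwmgiayzol"

"joju"; "zqvagf"; "wwmgiayzol"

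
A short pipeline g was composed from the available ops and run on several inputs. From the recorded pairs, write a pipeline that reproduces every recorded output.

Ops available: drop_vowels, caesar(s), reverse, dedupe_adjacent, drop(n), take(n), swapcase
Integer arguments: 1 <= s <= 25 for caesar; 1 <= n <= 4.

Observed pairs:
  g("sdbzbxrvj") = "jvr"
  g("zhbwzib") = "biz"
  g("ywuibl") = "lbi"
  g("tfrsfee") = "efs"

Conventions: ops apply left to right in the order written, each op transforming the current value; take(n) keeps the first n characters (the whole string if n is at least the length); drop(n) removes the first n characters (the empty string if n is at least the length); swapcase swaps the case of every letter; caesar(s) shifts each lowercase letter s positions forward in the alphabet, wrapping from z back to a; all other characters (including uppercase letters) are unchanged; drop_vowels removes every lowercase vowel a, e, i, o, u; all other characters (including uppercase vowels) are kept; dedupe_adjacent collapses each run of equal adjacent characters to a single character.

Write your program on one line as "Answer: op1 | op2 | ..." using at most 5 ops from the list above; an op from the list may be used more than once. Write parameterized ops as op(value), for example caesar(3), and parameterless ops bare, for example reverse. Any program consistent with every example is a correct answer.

dedupe_adjacent | swapcase | reverse | take(3) | swapcase

Check, running the answer program on each example:
  "sdbzbxrvj" -> "sdbzbxrvj" -> "SDBZBXRVJ" -> "JVRXBZBDS" -> "JVR" -> "jvr"
  "zhbwzib" -> "zhbwzib" -> "ZHBWZIB" -> "BIZWBHZ" -> "BIZ" -> "biz"
  "ywuibl" -> "ywuibl" -> "YWUIBL" -> "LBIUWY" -> "LBI" -> "lbi"
  "tfrsfee" -> "tfrsfe" -> "TFRSFE" -> "EFSRFT" -> "EFS" -> "efs"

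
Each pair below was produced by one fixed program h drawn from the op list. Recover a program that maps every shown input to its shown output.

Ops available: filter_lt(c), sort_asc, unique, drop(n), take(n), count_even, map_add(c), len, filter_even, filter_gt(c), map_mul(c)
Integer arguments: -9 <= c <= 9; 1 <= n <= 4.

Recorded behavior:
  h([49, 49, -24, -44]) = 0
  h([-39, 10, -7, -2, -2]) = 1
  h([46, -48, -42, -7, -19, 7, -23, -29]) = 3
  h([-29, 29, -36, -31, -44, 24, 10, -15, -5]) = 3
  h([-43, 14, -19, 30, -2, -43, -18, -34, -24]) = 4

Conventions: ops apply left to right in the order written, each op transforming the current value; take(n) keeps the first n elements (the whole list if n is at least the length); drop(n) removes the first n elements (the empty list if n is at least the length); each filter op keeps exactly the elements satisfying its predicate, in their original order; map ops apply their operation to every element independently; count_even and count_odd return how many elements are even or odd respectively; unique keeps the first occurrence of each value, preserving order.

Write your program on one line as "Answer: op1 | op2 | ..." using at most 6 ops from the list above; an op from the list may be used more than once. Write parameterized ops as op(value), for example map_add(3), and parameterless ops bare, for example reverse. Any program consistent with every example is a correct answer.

filter_lt(3) | drop(3) | sort_asc | map_mul(-6) | sort_asc | count_even

Check, running the answer program on each example:
  [49, 49, -24, -44] -> [-24, -44] -> [] -> [] -> [] -> [] -> 0
  [-39, 10, -7, -2, -2] -> [-39, -7, -2, -2] -> [-2] -> [-2] -> [12] -> [12] -> 1
  [46, -48, -42, -7, -19, 7, -23, -29] -> [-48, -42, -7, -19, -23, -29] -> [-19, -23, -29] -> [-29, -23, -19] -> [174, 138, 114] -> [114, 138, 174] -> 3
  [-29, 29, -36, -31, -44, 24, 10, -15, -5] -> [-29, -36, -31, -44, -15, -5] -> [-44, -15, -5] -> [-44, -15, -5] -> [264, 90, 30] -> [30, 90, 264] -> 3
  [-43, 14, -19, 30, -2, -43, -18, -34, -24] -> [-43, -19, -2, -43, -18, -34, -24] -> [-43, -18, -34, -24] -> [-43, -34, -24, -18] -> [258, 204, 144, 108] -> [108, 144, 204, 258] -> 4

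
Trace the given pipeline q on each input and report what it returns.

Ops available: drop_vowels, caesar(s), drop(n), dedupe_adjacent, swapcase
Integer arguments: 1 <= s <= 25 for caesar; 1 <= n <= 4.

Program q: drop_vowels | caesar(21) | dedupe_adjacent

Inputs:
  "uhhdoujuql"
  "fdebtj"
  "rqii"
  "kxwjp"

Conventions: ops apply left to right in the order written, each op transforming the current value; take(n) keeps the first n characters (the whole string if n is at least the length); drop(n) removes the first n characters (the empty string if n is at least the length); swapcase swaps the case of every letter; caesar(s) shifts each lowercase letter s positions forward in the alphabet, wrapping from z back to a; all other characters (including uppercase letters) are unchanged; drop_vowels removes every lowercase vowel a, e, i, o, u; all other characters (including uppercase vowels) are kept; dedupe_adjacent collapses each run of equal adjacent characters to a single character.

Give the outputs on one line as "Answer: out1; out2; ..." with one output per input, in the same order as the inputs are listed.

"cyelg"; "aywoe"; "ml"; "fsrek"

Execution, op by op:
  "uhhdoujuql" -> "hhdjql" -> "ccyelg" -> "cyelg"
  "fdebtj" -> "fdbtj" -> "aywoe" -> "aywoe"
  "rqii" -> "rq" -> "ml" -> "ml"
  "kxwjp" -> "kxwjp" -> "fsrek" -> "fsrek"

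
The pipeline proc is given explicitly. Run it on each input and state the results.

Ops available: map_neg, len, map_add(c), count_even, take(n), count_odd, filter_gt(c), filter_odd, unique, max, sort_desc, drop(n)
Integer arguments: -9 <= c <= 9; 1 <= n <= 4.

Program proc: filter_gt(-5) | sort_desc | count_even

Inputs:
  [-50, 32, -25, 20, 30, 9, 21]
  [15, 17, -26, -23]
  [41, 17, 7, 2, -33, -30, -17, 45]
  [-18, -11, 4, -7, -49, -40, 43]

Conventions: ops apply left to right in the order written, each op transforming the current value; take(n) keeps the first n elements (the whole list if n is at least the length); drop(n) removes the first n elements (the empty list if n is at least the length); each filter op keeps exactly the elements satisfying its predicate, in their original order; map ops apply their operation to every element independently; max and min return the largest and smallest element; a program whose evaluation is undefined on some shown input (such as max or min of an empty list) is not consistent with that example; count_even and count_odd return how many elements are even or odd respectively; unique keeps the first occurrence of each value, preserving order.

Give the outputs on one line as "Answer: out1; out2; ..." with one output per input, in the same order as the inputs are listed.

Execution, op by op:
  [-50, 32, -25, 20, 30, 9, 21] -> [32, 20, 30, 9, 21] -> [32, 30, 21, 20, 9] -> 3
  [15, 17, -26, -23] -> [15, 17] -> [17, 15] -> 0
  [41, 17, 7, 2, -33, -30, -17, 45] -> [41, 17, 7, 2, 45] -> [45, 41, 17, 7, 2] -> 1
  [-18, -11, 4, -7, -49, -40, 43] -> [4, 43] -> [43, 4] -> 1

3; 0; 1; 1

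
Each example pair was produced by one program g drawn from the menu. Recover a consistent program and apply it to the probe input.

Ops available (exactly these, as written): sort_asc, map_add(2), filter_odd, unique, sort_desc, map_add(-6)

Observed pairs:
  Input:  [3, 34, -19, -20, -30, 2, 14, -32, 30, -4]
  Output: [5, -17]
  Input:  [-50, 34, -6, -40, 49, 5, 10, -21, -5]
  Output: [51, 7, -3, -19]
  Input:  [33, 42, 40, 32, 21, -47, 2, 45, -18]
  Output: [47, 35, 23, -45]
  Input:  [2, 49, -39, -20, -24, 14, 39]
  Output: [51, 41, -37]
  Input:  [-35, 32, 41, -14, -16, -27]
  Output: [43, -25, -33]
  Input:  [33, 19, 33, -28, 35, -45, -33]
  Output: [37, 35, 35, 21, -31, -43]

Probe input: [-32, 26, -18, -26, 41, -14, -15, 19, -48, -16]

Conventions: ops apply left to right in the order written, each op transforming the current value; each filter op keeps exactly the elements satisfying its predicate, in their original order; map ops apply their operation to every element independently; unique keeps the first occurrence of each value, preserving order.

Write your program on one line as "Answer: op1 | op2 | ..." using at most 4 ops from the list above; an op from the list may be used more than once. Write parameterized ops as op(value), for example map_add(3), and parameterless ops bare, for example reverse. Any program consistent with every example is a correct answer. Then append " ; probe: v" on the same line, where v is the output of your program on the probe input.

sort_desc | filter_odd | map_add(2) ; probe: [43, 21, -13]

Check, running the answer program on each example:
  [3, 34, -19, -20, -30, 2, 14, -32, 30, -4] -> [34, 30, 14, 3, 2, -4, -19, -20, -30, -32] -> [3, -19] -> [5, -17]
  [-50, 34, -6, -40, 49, 5, 10, -21, -5] -> [49, 34, 10, 5, -5, -6, -21, -40, -50] -> [49, 5, -5, -21] -> [51, 7, -3, -19]
  [33, 42, 40, 32, 21, -47, 2, 45, -18] -> [45, 42, 40, 33, 32, 21, 2, -18, -47] -> [45, 33, 21, -47] -> [47, 35, 23, -45]
  [2, 49, -39, -20, -24, 14, 39] -> [49, 39, 14, 2, -20, -24, -39] -> [49, 39, -39] -> [51, 41, -37]
  [-35, 32, 41, -14, -16, -27] -> [41, 32, -14, -16, -27, -35] -> [41, -27, -35] -> [43, -25, -33]
  [33, 19, 33, -28, 35, -45, -33] -> [35, 33, 33, 19, -28, -33, -45] -> [35, 33, 33, 19, -33, -45] -> [37, 35, 35, 21, -31, -43]
  probe: [-32, 26, -18, -26, 41, -14, -15, 19, -48, -16] -> [41, 26, 19, -14, -15, -16, -18, -26, -32, -48] -> [41, 19, -15] -> [43, 21, -13]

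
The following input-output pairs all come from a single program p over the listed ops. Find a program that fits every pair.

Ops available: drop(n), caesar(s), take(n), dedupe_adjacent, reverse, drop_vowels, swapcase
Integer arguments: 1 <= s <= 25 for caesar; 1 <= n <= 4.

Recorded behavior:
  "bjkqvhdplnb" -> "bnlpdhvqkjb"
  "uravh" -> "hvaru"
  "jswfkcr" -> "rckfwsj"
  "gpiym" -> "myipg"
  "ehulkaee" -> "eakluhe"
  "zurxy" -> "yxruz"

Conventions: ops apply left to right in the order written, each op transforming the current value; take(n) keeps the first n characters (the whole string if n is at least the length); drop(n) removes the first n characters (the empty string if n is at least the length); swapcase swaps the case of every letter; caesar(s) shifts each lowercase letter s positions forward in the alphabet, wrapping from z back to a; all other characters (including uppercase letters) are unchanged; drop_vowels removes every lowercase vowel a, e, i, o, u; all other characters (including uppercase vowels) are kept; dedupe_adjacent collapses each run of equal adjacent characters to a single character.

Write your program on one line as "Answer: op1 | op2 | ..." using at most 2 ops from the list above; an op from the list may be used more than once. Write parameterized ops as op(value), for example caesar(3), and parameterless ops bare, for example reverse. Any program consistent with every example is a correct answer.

dedupe_adjacent | reverse

Check, running the answer program on each example:
  "bjkqvhdplnb" -> "bjkqvhdplnb" -> "bnlpdhvqkjb"
  "uravh" -> "uravh" -> "hvaru"
  "jswfkcr" -> "jswfkcr" -> "rckfwsj"
  "gpiym" -> "gpiym" -> "myipg"
  "ehulkaee" -> "ehulkae" -> "eakluhe"
  "zurxy" -> "zurxy" -> "yxruz"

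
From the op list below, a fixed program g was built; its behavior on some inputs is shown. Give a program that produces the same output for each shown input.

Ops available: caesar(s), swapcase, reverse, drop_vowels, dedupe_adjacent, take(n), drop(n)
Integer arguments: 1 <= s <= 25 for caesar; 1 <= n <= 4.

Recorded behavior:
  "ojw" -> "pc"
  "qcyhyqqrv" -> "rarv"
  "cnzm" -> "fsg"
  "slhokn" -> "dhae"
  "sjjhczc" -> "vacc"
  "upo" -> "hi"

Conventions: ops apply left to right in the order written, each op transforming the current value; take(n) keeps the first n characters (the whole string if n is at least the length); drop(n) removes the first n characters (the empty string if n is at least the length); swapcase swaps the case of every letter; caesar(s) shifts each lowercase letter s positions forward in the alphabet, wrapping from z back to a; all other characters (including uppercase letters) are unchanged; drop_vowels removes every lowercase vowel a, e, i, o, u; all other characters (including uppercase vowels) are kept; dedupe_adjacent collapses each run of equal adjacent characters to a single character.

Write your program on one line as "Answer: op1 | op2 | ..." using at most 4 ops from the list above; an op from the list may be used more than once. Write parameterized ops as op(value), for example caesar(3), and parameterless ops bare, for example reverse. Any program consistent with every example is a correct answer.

caesar(19) | drop(1) | take(4) | reverse

Check, running the answer program on each example:
  "ojw" -> "hcp" -> "cp" -> "cp" -> "pc"
  "qcyhyqqrv" -> "jvrarjjko" -> "vrarjjko" -> "vrar" -> "rarv"
  "cnzm" -> "vgsf" -> "gsf" -> "gsf" -> "fsg"
  "slhokn" -> "leahdg" -> "eahdg" -> "eahd" -> "dhae"
  "sjjhczc" -> "lccavsv" -> "ccavsv" -> "ccav" -> "vacc"
  "upo" -> "nih" -> "ih" -> "ih" -> "hi"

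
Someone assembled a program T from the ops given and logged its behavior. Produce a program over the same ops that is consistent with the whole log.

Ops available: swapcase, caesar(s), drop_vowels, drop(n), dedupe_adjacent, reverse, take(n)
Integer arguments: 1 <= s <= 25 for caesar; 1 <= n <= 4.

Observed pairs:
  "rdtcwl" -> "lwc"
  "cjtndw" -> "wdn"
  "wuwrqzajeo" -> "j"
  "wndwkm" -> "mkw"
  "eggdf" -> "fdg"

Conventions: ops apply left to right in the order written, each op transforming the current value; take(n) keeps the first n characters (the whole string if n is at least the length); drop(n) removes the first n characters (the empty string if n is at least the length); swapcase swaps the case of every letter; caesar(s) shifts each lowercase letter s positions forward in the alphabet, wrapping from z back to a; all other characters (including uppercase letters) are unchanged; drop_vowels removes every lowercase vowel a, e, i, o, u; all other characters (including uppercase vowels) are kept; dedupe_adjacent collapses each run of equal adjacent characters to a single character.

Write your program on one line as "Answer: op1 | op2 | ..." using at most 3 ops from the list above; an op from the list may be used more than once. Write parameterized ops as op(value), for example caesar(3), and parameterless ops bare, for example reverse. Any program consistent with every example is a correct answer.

reverse | take(3) | drop_vowels

Check, running the answer program on each example:
  "rdtcwl" -> "lwctdr" -> "lwc" -> "lwc"
  "cjtndw" -> "wdntjc" -> "wdn" -> "wdn"
  "wuwrqzajeo" -> "oejazqrwuw" -> "oej" -> "j"
  "wndwkm" -> "mkwdnw" -> "mkw" -> "mkw"
  "eggdf" -> "fdgge" -> "fdg" -> "fdg"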